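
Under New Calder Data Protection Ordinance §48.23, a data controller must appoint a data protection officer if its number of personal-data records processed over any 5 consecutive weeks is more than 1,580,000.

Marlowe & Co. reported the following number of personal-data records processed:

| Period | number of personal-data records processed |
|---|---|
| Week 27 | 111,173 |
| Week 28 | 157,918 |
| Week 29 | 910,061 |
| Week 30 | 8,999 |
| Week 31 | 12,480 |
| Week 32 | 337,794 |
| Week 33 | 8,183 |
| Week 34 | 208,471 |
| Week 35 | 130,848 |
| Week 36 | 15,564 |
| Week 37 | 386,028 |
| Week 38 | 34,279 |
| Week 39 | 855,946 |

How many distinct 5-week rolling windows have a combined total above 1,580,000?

Week 27–Week 31: 111,173 + 157,918 + 910,061 + 8,999 + 12,480 = 1,200,631 (under)
Week 28–Week 32: 157,918 + 910,061 + 8,999 + 12,480 + 337,794 = 1,427,252 (under)
Week 29–Week 33: 910,061 + 8,999 + 12,480 + 337,794 + 8,183 = 1,277,517 (under)
Week 30–Week 34: 8,999 + 12,480 + 337,794 + 8,183 + 208,471 = 575,927 (under)
Week 31–Week 35: 12,480 + 337,794 + 8,183 + 208,471 + 130,848 = 697,776 (under)
Week 32–Week 36: 337,794 + 8,183 + 208,471 + 130,848 + 15,564 = 700,860 (under)
Week 33–Week 37: 8,183 + 208,471 + 130,848 + 15,564 + 386,028 = 749,094 (under)
Week 34–Week 38: 208,471 + 130,848 + 15,564 + 386,028 + 34,279 = 775,190 (under)
Week 35–Week 39: 130,848 + 15,564 + 386,028 + 34,279 + 855,946 = 1,422,665 (under)
0 windows exceed the threshold.

0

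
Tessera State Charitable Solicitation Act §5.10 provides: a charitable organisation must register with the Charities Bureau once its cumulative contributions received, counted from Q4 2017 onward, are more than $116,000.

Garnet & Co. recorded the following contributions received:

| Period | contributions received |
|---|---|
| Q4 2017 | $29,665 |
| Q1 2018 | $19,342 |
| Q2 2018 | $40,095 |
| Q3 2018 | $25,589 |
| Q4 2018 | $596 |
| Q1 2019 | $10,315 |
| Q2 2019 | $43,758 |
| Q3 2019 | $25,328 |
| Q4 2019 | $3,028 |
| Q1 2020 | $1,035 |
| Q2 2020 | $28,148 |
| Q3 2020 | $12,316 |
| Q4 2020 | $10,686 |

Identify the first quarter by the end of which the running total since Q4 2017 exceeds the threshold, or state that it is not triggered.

Q1 2019

Through Q4 2017: $29,665
Through Q1 2018: $49,007
Through Q2 2018: $89,102
Through Q3 2018: $114,691
Through Q4 2018: $115,287
Through Q1 2019: $125,602 ← exceeds threshold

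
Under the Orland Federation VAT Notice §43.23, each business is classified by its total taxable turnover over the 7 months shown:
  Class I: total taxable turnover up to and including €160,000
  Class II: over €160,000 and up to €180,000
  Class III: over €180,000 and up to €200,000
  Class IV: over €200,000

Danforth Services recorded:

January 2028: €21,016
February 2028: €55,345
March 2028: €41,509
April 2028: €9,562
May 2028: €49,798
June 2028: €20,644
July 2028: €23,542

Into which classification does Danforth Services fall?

Class IV

Total taxable turnover: €21,016 + €55,345 + €41,509 + €9,562 + €49,798 + €20,644 + €23,542 = €221,416.
€221,416 > €200,000, so Class IV applies.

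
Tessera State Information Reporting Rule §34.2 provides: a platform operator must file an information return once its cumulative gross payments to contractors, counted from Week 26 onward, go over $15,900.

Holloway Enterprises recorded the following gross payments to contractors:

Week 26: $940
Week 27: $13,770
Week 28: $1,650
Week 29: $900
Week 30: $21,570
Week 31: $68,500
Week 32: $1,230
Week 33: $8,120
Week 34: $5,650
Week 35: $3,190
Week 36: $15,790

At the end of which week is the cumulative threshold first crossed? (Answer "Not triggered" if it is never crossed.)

Week 28

Through Week 26: $940
Through Week 27: $14,710
Through Week 28: $16,360 ← exceeds threshold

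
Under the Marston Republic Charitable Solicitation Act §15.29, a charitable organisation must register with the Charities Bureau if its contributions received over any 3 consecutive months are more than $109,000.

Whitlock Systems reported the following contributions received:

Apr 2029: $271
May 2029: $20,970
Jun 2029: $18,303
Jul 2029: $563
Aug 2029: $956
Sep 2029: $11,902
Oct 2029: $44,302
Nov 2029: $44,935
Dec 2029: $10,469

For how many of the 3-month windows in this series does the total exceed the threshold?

Apr 2029–Jun 2029: $271 + $20,970 + $18,303 = $39,544 (under)
May 2029–Jul 2029: $20,970 + $18,303 + $563 = $39,836 (under)
Jun 2029–Aug 2029: $18,303 + $563 + $956 = $19,822 (under)
Jul 2029–Sep 2029: $563 + $956 + $11,902 = $13,421 (under)
Aug 2029–Oct 2029: $956 + $11,902 + $44,302 = $57,160 (under)
Sep 2029–Nov 2029: $11,902 + $44,302 + $44,935 = $101,139 (under)
Oct 2029–Dec 2029: $44,302 + $44,935 + $10,469 = $99,706 (under)
0 windows exceed the threshold.

0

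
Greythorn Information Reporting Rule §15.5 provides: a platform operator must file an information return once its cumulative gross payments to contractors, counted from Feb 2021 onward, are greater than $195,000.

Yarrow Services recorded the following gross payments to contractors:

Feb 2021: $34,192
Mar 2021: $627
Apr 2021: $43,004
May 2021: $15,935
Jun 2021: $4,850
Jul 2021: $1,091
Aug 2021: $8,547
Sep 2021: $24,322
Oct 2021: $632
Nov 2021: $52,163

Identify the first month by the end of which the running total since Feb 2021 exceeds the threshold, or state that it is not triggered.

Not triggered

Through Feb 2021: $34,192
Through Mar 2021: $34,819
Through Apr 2021: $77,823
Through May 2021: $93,758
Through Jun 2021: $98,608
Through Jul 2021: $99,699
Through Aug 2021: $108,246
Through Sep 2021: $132,568
Through Oct 2021: $133,200
Through Nov 2021: $185,363
Final cumulative total $185,363 ≤ $195,000; the threshold is never exceeded.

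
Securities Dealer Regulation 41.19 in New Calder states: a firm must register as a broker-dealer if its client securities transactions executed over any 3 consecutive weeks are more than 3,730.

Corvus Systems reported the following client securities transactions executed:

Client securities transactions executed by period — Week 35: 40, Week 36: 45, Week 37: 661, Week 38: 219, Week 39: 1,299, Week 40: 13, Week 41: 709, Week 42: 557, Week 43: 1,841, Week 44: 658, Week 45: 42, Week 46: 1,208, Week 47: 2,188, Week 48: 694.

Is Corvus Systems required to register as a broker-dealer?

Week 35–Week 37: 40 + 45 + 661 = 746 (under)
Week 36–Week 38: 45 + 661 + 219 = 925 (under)
Week 37–Week 39: 661 + 219 + 1,299 = 2,179 (under)
Week 38–Week 40: 219 + 1,299 + 13 = 1,531 (under)
Week 39–Week 41: 1,299 + 13 + 709 = 2,021 (under)
Week 40–Week 42: 13 + 709 + 557 = 1,279 (under)
Week 41–Week 43: 709 + 557 + 1,841 = 3,107 (under)
Week 42–Week 44: 557 + 1,841 + 658 = 3,056 (under)
Week 43–Week 45: 1,841 + 658 + 42 = 2,541 (under)
Week 44–Week 46: 658 + 42 + 1,208 = 1,908 (under)
Week 45–Week 47: 42 + 1,208 + 2,188 = 3,438 (under)
Week 46–Week 48: 1,208 + 2,188 + 694 = 4,090 (over)
At least one window exceeds 3,730.

Yes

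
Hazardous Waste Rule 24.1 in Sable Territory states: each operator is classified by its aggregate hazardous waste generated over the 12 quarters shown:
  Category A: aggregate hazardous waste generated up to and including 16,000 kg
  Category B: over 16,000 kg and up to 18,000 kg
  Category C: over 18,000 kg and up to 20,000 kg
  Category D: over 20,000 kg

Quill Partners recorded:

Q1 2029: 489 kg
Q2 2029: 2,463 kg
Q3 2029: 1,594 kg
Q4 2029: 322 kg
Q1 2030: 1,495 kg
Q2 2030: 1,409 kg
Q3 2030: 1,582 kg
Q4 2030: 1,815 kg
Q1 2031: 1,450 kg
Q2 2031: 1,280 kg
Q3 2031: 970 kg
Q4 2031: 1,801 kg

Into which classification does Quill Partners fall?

Aggregate hazardous waste generated: 489 kg + 2,463 kg + 1,594 kg + 322 kg + 1,495 kg + 1,409 kg + 1,582 kg + 1,815 kg + 1,450 kg + 1,280 kg + 970 kg + 1,801 kg = 16,670 kg.
16,000 kg < 16,670 kg ≤ 18,000 kg, so Category B applies.

Category B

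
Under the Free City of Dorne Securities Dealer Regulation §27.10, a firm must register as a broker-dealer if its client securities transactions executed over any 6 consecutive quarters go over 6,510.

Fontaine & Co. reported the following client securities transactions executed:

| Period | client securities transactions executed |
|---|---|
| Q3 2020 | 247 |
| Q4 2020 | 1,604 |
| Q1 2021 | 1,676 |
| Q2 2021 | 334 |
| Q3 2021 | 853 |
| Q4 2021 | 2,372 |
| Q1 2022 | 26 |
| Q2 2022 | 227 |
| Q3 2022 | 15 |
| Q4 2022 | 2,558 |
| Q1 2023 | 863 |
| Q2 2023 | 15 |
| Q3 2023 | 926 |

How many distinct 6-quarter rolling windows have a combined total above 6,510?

Q3 2020–Q4 2021: 247 + 1,604 + 1,676 + 334 + 853 + 2,372 = 7,086 (over)
Q4 2020–Q1 2022: 1,604 + 1,676 + 334 + 853 + 2,372 + 26 = 6,865 (over)
Q1 2021–Q2 2022: 1,676 + 334 + 853 + 2,372 + 26 + 227 = 5,488 (under)
Q2 2021–Q3 2022: 334 + 853 + 2,372 + 26 + 227 + 15 = 3,827 (under)
Q3 2021–Q4 2022: 853 + 2,372 + 26 + 227 + 15 + 2,558 = 6,051 (under)
Q4 2021–Q1 2023: 2,372 + 26 + 227 + 15 + 2,558 + 863 = 6,061 (under)
Q1 2022–Q2 2023: 26 + 227 + 15 + 2,558 + 863 + 15 = 3,704 (under)
Q2 2022–Q3 2023: 227 + 15 + 2,558 + 863 + 15 + 926 = 4,604 (under)
2 windows exceed the threshold.

2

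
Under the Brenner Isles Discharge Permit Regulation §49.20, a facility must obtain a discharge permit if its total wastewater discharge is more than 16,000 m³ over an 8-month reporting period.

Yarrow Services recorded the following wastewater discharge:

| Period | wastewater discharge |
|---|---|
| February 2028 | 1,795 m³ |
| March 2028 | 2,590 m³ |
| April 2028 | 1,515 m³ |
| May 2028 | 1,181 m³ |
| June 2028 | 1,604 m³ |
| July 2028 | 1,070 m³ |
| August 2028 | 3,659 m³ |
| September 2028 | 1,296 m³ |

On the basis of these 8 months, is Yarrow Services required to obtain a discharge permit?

No

Total wastewater discharge: 1,795 m³ + 2,590 m³ + 1,515 m³ + 1,181 m³ + 1,604 m³ + 1,070 m³ + 3,659 m³ + 1,296 m³ = 14,710 m³.
14,710 m³ ≤ 16,000 m³, so the threshold is not exceeded.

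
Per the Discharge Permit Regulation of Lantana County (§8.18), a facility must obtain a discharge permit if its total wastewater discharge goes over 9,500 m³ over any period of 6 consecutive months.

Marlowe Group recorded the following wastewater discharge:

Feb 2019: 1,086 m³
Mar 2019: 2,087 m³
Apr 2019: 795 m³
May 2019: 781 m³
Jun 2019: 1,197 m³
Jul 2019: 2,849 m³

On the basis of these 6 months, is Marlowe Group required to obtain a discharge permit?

No

Total wastewater discharge: 1,086 m³ + 2,087 m³ + 795 m³ + 781 m³ + 1,197 m³ + 2,849 m³ = 8,795 m³.
8,795 m³ ≤ 9,500 m³, so the threshold is not exceeded.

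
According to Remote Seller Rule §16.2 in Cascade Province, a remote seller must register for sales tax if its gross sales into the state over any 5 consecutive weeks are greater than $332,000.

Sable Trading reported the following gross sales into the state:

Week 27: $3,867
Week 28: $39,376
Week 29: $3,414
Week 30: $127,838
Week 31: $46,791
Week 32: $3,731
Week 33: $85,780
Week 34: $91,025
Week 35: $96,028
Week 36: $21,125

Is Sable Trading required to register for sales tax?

Week 27–Week 31: $3,867 + $39,376 + $3,414 + $127,838 + $46,791 = $221,286 (under)
Week 28–Week 32: $39,376 + $3,414 + $127,838 + $46,791 + $3,731 = $221,150 (under)
Week 29–Week 33: $3,414 + $127,838 + $46,791 + $3,731 + $85,780 = $267,554 (under)
Week 30–Week 34: $127,838 + $46,791 + $3,731 + $85,780 + $91,025 = $355,165 (over)
Week 31–Week 35: $46,791 + $3,731 + $85,780 + $91,025 + $96,028 = $323,355 (under)
Week 32–Week 36: $3,731 + $85,780 + $91,025 + $96,028 + $21,125 = $297,689 (under)
At least one window exceeds $332,000.

Yes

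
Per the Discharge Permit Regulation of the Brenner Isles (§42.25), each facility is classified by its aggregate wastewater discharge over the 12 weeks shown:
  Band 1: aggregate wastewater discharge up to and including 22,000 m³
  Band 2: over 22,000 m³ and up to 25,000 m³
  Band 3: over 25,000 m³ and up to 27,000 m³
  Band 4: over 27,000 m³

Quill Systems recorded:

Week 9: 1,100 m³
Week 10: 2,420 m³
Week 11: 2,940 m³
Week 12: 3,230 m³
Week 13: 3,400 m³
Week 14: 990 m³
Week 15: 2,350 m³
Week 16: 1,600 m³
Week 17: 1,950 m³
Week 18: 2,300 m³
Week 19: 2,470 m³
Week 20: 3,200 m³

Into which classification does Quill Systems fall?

Aggregate wastewater discharge: 1,100 m³ + 2,420 m³ + 2,940 m³ + 3,230 m³ + 3,400 m³ + 990 m³ + 2,350 m³ + 1,600 m³ + 1,950 m³ + 2,300 m³ + 2,470 m³ + 3,200 m³ = 27,950 m³.
27,950 m³ > 27,000 m³, so Band 4 applies.

Band 4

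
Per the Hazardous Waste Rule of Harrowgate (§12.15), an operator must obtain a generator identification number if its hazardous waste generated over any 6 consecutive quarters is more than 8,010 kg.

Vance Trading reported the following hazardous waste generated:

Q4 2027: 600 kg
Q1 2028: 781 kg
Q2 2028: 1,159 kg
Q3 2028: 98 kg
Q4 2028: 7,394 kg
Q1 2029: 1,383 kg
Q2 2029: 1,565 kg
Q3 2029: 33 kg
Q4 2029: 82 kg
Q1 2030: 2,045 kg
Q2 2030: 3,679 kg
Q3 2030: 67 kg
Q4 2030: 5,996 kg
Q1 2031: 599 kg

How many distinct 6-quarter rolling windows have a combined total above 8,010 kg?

Q4 2027–Q1 2029: 600 kg + 781 kg + 1,159 kg + 98 kg + 7,394 kg + 1,383 kg = 11,415 kg (over)
Q1 2028–Q2 2029: 781 kg + 1,159 kg + 98 kg + 7,394 kg + 1,383 kg + 1,565 kg = 12,380 kg (over)
Q2 2028–Q3 2029: 1,159 kg + 98 kg + 7,394 kg + 1,383 kg + 1,565 kg + 33 kg = 11,632 kg (over)
Q3 2028–Q4 2029: 98 kg + 7,394 kg + 1,383 kg + 1,565 kg + 33 kg + 82 kg = 10,555 kg (over)
Q4 2028–Q1 2030: 7,394 kg + 1,383 kg + 1,565 kg + 33 kg + 82 kg + 2,045 kg = 12,502 kg (over)
Q1 2029–Q2 2030: 1,383 kg + 1,565 kg + 33 kg + 82 kg + 2,045 kg + 3,679 kg = 8,787 kg (over)
Q2 2029–Q3 2030: 1,565 kg + 33 kg + 82 kg + 2,045 kg + 3,679 kg + 67 kg = 7,471 kg (under)
Q3 2029–Q4 2030: 33 kg + 82 kg + 2,045 kg + 3,679 kg + 67 kg + 5,996 kg = 11,902 kg (over)
Q4 2029–Q1 2031: 82 kg + 2,045 kg + 3,679 kg + 67 kg + 5,996 kg + 599 kg = 12,468 kg (over)
8 windows exceed the threshold.

8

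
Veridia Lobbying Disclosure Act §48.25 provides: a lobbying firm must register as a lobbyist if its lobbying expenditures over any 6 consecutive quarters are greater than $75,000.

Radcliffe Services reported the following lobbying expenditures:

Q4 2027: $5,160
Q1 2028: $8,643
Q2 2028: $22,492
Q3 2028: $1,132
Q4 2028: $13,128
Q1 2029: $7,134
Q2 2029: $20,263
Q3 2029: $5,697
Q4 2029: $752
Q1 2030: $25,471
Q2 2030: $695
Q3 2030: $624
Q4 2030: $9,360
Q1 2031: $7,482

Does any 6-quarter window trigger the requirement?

Q4 2027–Q1 2029: $5,160 + $8,643 + $22,492 + $1,132 + $13,128 + $7,134 = $57,689 (under)
Q1 2028–Q2 2029: $8,643 + $22,492 + $1,132 + $13,128 + $7,134 + $20,263 = $72,792 (under)
Q2 2028–Q3 2029: $22,492 + $1,132 + $13,128 + $7,134 + $20,263 + $5,697 = $69,846 (under)
Q3 2028–Q4 2029: $1,132 + $13,128 + $7,134 + $20,263 + $5,697 + $752 = $48,106 (under)
Q4 2028–Q1 2030: $13,128 + $7,134 + $20,263 + $5,697 + $752 + $25,471 = $72,445 (under)
Q1 2029–Q2 2030: $7,134 + $20,263 + $5,697 + $752 + $25,471 + $695 = $60,012 (under)
Q2 2029–Q3 2030: $20,263 + $5,697 + $752 + $25,471 + $695 + $624 = $53,502 (under)
Q3 2029–Q4 2030: $5,697 + $752 + $25,471 + $695 + $624 + $9,360 = $42,599 (under)
Q4 2029–Q1 2031: $752 + $25,471 + $695 + $624 + $9,360 + $7,482 = $44,384 (under)
No window exceeds $75,000.

No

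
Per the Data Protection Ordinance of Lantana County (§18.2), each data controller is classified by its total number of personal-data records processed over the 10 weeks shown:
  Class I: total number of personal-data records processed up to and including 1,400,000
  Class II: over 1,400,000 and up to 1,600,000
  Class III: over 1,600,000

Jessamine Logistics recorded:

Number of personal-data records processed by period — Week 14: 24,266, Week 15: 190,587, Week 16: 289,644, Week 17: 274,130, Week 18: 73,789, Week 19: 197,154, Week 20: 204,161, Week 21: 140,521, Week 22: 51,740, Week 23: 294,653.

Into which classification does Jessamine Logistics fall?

Total number of personal-data records processed: 24,266 + 190,587 + 289,644 + 274,130 + 73,789 + 197,154 + 204,161 + 140,521 + 51,740 + 294,653 = 1,740,645.
1,740,645 > 1,600,000, so Class III applies.

Class III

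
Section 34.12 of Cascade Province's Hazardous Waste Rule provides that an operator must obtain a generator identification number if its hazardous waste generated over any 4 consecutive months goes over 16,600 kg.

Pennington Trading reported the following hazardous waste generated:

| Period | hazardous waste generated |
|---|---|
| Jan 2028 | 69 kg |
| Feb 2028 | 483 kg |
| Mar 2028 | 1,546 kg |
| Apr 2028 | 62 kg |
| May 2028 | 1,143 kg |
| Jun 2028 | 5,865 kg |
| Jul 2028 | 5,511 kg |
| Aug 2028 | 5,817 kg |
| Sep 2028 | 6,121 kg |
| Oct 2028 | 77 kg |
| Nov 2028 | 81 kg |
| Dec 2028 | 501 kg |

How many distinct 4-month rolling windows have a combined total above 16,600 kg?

Jan 2028–Apr 2028: 69 kg + 483 kg + 1,546 kg + 62 kg = 2,160 kg (under)
Feb 2028–May 2028: 483 kg + 1,546 kg + 62 kg + 1,143 kg = 3,234 kg (under)
Mar 2028–Jun 2028: 1,546 kg + 62 kg + 1,143 kg + 5,865 kg = 8,616 kg (under)
Apr 2028–Jul 2028: 62 kg + 1,143 kg + 5,865 kg + 5,511 kg = 12,581 kg (under)
May 2028–Aug 2028: 1,143 kg + 5,865 kg + 5,511 kg + 5,817 kg = 18,336 kg (over)
Jun 2028–Sep 2028: 5,865 kg + 5,511 kg + 5,817 kg + 6,121 kg = 23,314 kg (over)
Jul 2028–Oct 2028: 5,511 kg + 5,817 kg + 6,121 kg + 77 kg = 17,526 kg (over)
Aug 2028–Nov 2028: 5,817 kg + 6,121 kg + 77 kg + 81 kg = 12,096 kg (under)
Sep 2028–Dec 2028: 6,121 kg + 77 kg + 81 kg + 501 kg = 6,780 kg (under)
3 windows exceed the threshold.

3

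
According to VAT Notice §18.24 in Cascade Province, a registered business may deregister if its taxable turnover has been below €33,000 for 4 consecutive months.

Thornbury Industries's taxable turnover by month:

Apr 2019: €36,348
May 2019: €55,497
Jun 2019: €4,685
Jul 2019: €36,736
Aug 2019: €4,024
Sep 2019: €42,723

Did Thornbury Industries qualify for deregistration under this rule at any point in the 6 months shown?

Months below €33,000: Jun 2019, Aug 2019.
Longest run of consecutive months below the threshold: 1.
1 < 4, so Thornbury Industries never became eligible.

No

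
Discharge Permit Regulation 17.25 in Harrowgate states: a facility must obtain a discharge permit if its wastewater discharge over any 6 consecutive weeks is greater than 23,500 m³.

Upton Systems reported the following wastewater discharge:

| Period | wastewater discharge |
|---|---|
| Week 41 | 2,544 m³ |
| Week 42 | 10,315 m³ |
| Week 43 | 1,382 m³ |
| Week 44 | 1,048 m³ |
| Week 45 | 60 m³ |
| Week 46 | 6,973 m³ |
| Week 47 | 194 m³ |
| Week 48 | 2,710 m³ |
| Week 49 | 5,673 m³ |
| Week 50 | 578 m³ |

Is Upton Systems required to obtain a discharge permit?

No

Week 41–Week 46: 2,544 m³ + 10,315 m³ + 1,382 m³ + 1,048 m³ + 60 m³ + 6,973 m³ = 22,322 m³ (under)
Week 42–Week 47: 10,315 m³ + 1,382 m³ + 1,048 m³ + 60 m³ + 6,973 m³ + 194 m³ = 19,972 m³ (under)
Week 43–Week 48: 1,382 m³ + 1,048 m³ + 60 m³ + 6,973 m³ + 194 m³ + 2,710 m³ = 12,367 m³ (under)
Week 44–Week 49: 1,048 m³ + 60 m³ + 6,973 m³ + 194 m³ + 2,710 m³ + 5,673 m³ = 16,658 m³ (under)
Week 45–Week 50: 60 m³ + 6,973 m³ + 194 m³ + 2,710 m³ + 5,673 m³ + 578 m³ = 16,188 m³ (under)
No window exceeds 23,500 m³.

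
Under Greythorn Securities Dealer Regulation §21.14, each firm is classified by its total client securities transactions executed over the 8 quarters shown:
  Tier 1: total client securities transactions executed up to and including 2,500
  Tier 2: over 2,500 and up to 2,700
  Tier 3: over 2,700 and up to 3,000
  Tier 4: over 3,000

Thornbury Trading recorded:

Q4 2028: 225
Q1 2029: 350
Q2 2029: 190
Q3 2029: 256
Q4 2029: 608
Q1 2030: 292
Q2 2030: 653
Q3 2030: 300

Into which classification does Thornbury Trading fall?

Total client securities transactions executed: 225 + 350 + 190 + 256 + 608 + 292 + 653 + 300 = 2,874.
2,700 < 2,874 ≤ 3,000, so Tier 3 applies.

Tier 3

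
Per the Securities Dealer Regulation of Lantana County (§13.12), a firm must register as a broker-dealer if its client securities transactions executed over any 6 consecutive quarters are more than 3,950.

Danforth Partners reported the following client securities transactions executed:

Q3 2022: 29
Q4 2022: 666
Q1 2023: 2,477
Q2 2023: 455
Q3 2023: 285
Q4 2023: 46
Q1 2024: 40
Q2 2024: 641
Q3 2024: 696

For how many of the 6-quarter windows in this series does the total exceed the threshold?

2

Q3 2022–Q4 2023: 29 + 666 + 2,477 + 455 + 285 + 46 = 3,958 (over)
Q4 2022–Q1 2024: 666 + 2,477 + 455 + 285 + 46 + 40 = 3,969 (over)
Q1 2023–Q2 2024: 2,477 + 455 + 285 + 46 + 40 + 641 = 3,944 (under)
Q2 2023–Q3 2024: 455 + 285 + 46 + 40 + 641 + 696 = 2,163 (under)
2 windows exceed the threshold.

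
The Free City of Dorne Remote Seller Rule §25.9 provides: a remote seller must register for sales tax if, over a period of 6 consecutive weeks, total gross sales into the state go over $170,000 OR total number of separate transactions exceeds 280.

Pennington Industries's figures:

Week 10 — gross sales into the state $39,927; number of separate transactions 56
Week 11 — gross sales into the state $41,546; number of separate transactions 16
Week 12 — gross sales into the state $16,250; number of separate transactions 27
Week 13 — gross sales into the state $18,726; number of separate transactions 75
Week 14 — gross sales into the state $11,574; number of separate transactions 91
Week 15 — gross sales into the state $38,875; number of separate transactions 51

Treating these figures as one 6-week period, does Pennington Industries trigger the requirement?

Total gross sales into the state: $39,927 + $41,546 + $16,250 + $18,726 + $11,574 + $38,875 = $166,898 (≤ $170,000).
Total number of separate transactions: 56 + 16 + 27 + 75 + 91 + 51 = 316 (> 280).
The test is 'or': at least one threshold is exceeded.

Yes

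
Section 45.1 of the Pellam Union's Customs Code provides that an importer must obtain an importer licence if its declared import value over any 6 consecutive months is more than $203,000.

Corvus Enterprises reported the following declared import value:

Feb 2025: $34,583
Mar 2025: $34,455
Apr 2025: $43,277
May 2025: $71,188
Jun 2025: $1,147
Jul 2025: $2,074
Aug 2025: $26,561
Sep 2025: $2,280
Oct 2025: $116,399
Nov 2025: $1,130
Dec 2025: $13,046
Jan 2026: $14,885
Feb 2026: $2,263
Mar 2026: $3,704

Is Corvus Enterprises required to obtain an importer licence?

Yes

Feb 2025–Jul 2025: $34,583 + $34,455 + $43,277 + $71,188 + $1,147 + $2,074 = $186,724 (under)
Mar 2025–Aug 2025: $34,455 + $43,277 + $71,188 + $1,147 + $2,074 + $26,561 = $178,702 (under)
Apr 2025–Sep 2025: $43,277 + $71,188 + $1,147 + $2,074 + $26,561 + $2,280 = $146,527 (under)
May 2025–Oct 2025: $71,188 + $1,147 + $2,074 + $26,561 + $2,280 + $116,399 = $219,649 (over)
Jun 2025–Nov 2025: $1,147 + $2,074 + $26,561 + $2,280 + $116,399 + $1,130 = $149,591 (under)
Jul 2025–Dec 2025: $2,074 + $26,561 + $2,280 + $116,399 + $1,130 + $13,046 = $161,490 (under)
Aug 2025–Jan 2026: $26,561 + $2,280 + $116,399 + $1,130 + $13,046 + $14,885 = $174,301 (under)
Sep 2025–Feb 2026: $2,280 + $116,399 + $1,130 + $13,046 + $14,885 + $2,263 = $150,003 (under)
Oct 2025–Mar 2026: $116,399 + $1,130 + $13,046 + $14,885 + $2,263 + $3,704 = $151,427 (under)
At least one window exceeds $203,000.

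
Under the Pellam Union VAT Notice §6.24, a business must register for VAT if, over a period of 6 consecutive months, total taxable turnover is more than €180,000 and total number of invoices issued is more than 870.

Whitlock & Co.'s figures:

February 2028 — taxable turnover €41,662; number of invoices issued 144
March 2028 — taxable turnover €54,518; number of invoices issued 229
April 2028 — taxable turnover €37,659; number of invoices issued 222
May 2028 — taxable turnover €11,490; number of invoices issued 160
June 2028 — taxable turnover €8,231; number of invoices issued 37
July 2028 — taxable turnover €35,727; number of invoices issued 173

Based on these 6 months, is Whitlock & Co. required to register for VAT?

Total taxable turnover: €41,662 + €54,518 + €37,659 + €11,490 + €8,231 + €35,727 = €189,287 (> €180,000).
Total number of invoices issued: 144 + 229 + 222 + 160 + 37 + 173 = 965 (> 870).
The test is 'and': both thresholds are exceeded.

Yes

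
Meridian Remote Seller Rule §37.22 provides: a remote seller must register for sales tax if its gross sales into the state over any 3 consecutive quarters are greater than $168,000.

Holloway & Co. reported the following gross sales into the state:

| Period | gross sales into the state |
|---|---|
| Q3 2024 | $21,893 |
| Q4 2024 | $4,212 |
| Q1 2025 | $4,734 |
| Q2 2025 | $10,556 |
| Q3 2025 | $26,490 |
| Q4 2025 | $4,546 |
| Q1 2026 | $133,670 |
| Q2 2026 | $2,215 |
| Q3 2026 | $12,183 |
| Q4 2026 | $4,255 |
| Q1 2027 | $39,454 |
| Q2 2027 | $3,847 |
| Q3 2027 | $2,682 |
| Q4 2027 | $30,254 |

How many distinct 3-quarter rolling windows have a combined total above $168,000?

0

Q3 2024–Q1 2025: $21,893 + $4,212 + $4,734 = $30,839 (under)
Q4 2024–Q2 2025: $4,212 + $4,734 + $10,556 = $19,502 (under)
Q1 2025–Q3 2025: $4,734 + $10,556 + $26,490 = $41,780 (under)
Q2 2025–Q4 2025: $10,556 + $26,490 + $4,546 = $41,592 (under)
Q3 2025–Q1 2026: $26,490 + $4,546 + $133,670 = $164,706 (under)
Q4 2025–Q2 2026: $4,546 + $133,670 + $2,215 = $140,431 (under)
Q1 2026–Q3 2026: $133,670 + $2,215 + $12,183 = $148,068 (under)
Q2 2026–Q4 2026: $2,215 + $12,183 + $4,255 = $18,653 (under)
Q3 2026–Q1 2027: $12,183 + $4,255 + $39,454 = $55,892 (under)
Q4 2026–Q2 2027: $4,255 + $39,454 + $3,847 = $47,556 (under)
Q1 2027–Q3 2027: $39,454 + $3,847 + $2,682 = $45,983 (under)
Q2 2027–Q4 2027: $3,847 + $2,682 + $30,254 = $36,783 (under)
0 windows exceed the threshold.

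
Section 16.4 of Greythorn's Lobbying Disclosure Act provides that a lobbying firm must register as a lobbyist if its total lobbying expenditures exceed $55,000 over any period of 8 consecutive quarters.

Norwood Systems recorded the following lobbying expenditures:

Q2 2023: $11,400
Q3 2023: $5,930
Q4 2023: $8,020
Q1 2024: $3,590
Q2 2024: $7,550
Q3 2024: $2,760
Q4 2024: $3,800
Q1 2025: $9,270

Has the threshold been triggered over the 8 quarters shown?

Total lobbying expenditures: $11,400 + $5,930 + $8,020 + $3,590 + $7,550 + $2,760 + $3,800 + $9,270 = $52,320.
$52,320 ≤ $55,000, so the threshold is not exceeded.

No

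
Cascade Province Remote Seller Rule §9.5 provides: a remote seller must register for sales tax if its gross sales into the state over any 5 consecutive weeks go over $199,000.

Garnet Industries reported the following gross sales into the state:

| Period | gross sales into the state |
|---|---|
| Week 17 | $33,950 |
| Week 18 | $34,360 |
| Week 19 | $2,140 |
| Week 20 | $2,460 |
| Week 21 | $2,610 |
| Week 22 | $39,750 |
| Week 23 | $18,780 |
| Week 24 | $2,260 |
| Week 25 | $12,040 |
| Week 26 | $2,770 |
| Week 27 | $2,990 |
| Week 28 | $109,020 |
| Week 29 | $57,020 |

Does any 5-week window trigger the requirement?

No

Week 17–Week 21: $33,950 + $34,360 + $2,140 + $2,460 + $2,610 = $75,520 (under)
Week 18–Week 22: $34,360 + $2,140 + $2,460 + $2,610 + $39,750 = $81,320 (under)
Week 19–Week 23: $2,140 + $2,460 + $2,610 + $39,750 + $18,780 = $65,740 (under)
Week 20–Week 24: $2,460 + $2,610 + $39,750 + $18,780 + $2,260 = $65,860 (under)
Week 21–Week 25: $2,610 + $39,750 + $18,780 + $2,260 + $12,040 = $75,440 (under)
Week 22–Week 26: $39,750 + $18,780 + $2,260 + $12,040 + $2,770 = $75,600 (under)
Week 23–Week 27: $18,780 + $2,260 + $12,040 + $2,770 + $2,990 = $38,840 (under)
Week 24–Week 28: $2,260 + $12,040 + $2,770 + $2,990 + $109,020 = $129,080 (under)
Week 25–Week 29: $12,040 + $2,770 + $2,990 + $109,020 + $57,020 = $183,840 (under)
No window exceeds $199,000.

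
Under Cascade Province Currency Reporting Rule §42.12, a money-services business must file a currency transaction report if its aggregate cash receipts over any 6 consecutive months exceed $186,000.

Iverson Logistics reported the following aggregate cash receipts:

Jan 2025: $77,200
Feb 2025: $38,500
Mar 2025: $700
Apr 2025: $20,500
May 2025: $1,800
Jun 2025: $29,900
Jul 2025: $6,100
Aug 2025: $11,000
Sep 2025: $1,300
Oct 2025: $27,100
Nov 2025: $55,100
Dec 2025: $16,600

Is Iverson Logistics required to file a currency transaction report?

Jan 2025–Jun 2025: $77,200 + $38,500 + $700 + $20,500 + $1,800 + $29,900 = $168,600 (under)
Feb 2025–Jul 2025: $38,500 + $700 + $20,500 + $1,800 + $29,900 + $6,100 = $97,500 (under)
Mar 2025–Aug 2025: $700 + $20,500 + $1,800 + $29,900 + $6,100 + $11,000 = $70,000 (under)
Apr 2025–Sep 2025: $20,500 + $1,800 + $29,900 + $6,100 + $11,000 + $1,300 = $70,600 (under)
May 2025–Oct 2025: $1,800 + $29,900 + $6,100 + $11,000 + $1,300 + $27,100 = $77,200 (under)
Jun 2025–Nov 2025: $29,900 + $6,100 + $11,000 + $1,300 + $27,100 + $55,100 = $130,500 (under)
Jul 2025–Dec 2025: $6,100 + $11,000 + $1,300 + $27,100 + $55,100 + $16,600 = $117,200 (under)
No window exceeds $186,000.

No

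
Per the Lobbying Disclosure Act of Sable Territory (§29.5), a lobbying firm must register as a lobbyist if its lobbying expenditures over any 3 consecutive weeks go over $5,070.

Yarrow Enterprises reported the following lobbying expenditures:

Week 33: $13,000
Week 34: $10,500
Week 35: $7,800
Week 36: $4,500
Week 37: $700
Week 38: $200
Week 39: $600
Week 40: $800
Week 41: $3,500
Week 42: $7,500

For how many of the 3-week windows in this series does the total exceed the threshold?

5

Week 33–Week 35: $13,000 + $10,500 + $7,800 = $31,300 (over)
Week 34–Week 36: $10,500 + $7,800 + $4,500 = $22,800 (over)
Week 35–Week 37: $7,800 + $4,500 + $700 = $13,000 (over)
Week 36–Week 38: $4,500 + $700 + $200 = $5,400 (over)
Week 37–Week 39: $700 + $200 + $600 = $1,500 (under)
Week 38–Week 40: $200 + $600 + $800 = $1,600 (under)
Week 39–Week 41: $600 + $800 + $3,500 = $4,900 (under)
Week 40–Week 42: $800 + $3,500 + $7,500 = $11,800 (over)
5 windows exceed the threshold.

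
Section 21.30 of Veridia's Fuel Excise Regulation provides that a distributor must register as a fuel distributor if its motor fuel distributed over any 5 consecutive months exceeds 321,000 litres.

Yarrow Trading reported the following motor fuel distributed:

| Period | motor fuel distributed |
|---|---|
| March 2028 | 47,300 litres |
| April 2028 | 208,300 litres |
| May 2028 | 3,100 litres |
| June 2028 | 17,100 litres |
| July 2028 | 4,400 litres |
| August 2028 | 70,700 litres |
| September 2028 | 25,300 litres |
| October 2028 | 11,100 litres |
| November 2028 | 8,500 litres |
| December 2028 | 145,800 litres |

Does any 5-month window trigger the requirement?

March 2028–July 2028: 47,300 litres + 208,300 litres + 3,100 litres + 17,100 litres + 4,400 litres = 280,200 litres (under)
April 2028–August 2028: 208,300 litres + 3,100 litres + 17,100 litres + 4,400 litres + 70,700 litres = 303,600 litres (under)
May 2028–September 2028: 3,100 litres + 17,100 litres + 4,400 litres + 70,700 litres + 25,300 litres = 120,600 litres (under)
June 2028–October 2028: 17,100 litres + 4,400 litres + 70,700 litres + 25,300 litres + 11,100 litres = 128,600 litres (under)
July 2028–November 2028: 4,400 litres + 70,700 litres + 25,300 litres + 11,100 litres + 8,500 litres = 120,000 litres (under)
August 2028–December 2028: 70,700 litres + 25,300 litres + 11,100 litres + 8,500 litres + 145,800 litres = 261,400 litres (under)
No window exceeds 321,000 litres.

No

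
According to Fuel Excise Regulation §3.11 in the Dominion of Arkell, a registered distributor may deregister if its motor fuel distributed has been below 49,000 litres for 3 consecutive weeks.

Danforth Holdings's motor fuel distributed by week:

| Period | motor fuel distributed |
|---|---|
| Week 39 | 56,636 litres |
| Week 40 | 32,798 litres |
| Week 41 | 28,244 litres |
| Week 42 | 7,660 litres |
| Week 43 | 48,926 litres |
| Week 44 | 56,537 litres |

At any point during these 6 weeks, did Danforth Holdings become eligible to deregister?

Weeks below 49,000 litres: Week 40, Week 41, Week 42, Week 43.
Longest run of consecutive weeks below the threshold: 4.
4 ≥ 3, so Danforth Holdings became eligible.

Yes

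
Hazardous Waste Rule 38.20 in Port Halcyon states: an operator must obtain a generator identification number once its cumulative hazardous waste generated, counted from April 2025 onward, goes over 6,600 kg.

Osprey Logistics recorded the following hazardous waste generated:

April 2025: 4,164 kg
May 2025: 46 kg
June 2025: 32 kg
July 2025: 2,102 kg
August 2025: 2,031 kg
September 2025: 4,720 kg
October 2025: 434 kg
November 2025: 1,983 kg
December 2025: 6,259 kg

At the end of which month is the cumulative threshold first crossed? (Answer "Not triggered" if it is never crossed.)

August 2025

Through April 2025: 4,164 kg
Through May 2025: 4,210 kg
Through June 2025: 4,242 kg
Through July 2025: 6,344 kg
Through August 2025: 8,375 kg ← exceeds threshold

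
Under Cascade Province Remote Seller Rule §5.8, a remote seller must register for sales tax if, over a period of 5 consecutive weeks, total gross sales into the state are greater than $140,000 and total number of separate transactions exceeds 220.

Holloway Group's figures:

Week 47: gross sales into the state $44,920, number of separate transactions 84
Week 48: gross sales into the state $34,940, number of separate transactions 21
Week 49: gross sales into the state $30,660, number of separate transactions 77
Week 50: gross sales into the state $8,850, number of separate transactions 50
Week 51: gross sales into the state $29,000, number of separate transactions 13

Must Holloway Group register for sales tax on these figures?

Yes

Total gross sales into the state: $44,920 + $34,940 + $30,660 + $8,850 + $29,000 = $148,370 (> $140,000).
Total number of separate transactions: 84 + 21 + 77 + 50 + 13 = 245 (> 220).
The test is 'and': both thresholds are exceeded.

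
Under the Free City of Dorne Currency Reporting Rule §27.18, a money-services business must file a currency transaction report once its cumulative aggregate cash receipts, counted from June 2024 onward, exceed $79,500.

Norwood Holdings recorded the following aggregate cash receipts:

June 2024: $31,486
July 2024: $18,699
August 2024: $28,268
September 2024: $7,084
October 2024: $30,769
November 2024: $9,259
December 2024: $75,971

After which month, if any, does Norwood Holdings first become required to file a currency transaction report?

September 2024

Through June 2024: $31,486
Through July 2024: $50,185
Through August 2024: $78,453
Through September 2024: $85,537 ← exceeds threshold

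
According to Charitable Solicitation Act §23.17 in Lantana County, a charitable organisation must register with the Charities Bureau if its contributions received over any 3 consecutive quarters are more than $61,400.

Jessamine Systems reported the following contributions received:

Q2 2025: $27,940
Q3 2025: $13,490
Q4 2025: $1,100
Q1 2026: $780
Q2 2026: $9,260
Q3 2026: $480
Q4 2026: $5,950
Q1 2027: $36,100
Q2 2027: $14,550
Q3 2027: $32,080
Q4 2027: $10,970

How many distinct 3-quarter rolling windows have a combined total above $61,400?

Q2 2025–Q4 2025: $27,940 + $13,490 + $1,100 = $42,530 (under)
Q3 2025–Q1 2026: $13,490 + $1,100 + $780 = $15,370 (under)
Q4 2025–Q2 2026: $1,100 + $780 + $9,260 = $11,140 (under)
Q1 2026–Q3 2026: $780 + $9,260 + $480 = $10,520 (under)
Q2 2026–Q4 2026: $9,260 + $480 + $5,950 = $15,690 (under)
Q3 2026–Q1 2027: $480 + $5,950 + $36,100 = $42,530 (under)
Q4 2026–Q2 2027: $5,950 + $36,100 + $14,550 = $56,600 (under)
Q1 2027–Q3 2027: $36,100 + $14,550 + $32,080 = $82,730 (over)
Q2 2027–Q4 2027: $14,550 + $32,080 + $10,970 = $57,600 (under)
1 window exceeds the threshold.

1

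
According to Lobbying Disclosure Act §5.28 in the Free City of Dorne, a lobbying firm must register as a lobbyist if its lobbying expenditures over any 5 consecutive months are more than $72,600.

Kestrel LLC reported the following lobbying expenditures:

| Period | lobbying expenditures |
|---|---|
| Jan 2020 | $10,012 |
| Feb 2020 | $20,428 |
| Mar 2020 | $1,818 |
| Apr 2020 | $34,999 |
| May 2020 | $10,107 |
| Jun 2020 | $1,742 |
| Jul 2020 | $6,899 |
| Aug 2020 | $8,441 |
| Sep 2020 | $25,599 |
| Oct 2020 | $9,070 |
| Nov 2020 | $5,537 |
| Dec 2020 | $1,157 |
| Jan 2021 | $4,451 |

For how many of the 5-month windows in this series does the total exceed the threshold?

1

Jan 2020–May 2020: $10,012 + $20,428 + $1,818 + $34,999 + $10,107 = $77,364 (over)
Feb 2020–Jun 2020: $20,428 + $1,818 + $34,999 + $10,107 + $1,742 = $69,094 (under)
Mar 2020–Jul 2020: $1,818 + $34,999 + $10,107 + $1,742 + $6,899 = $55,565 (under)
Apr 2020–Aug 2020: $34,999 + $10,107 + $1,742 + $6,899 + $8,441 = $62,188 (under)
May 2020–Sep 2020: $10,107 + $1,742 + $6,899 + $8,441 + $25,599 = $52,788 (under)
Jun 2020–Oct 2020: $1,742 + $6,899 + $8,441 + $25,599 + $9,070 = $51,751 (under)
Jul 2020–Nov 2020: $6,899 + $8,441 + $25,599 + $9,070 + $5,537 = $55,546 (under)
Aug 2020–Dec 2020: $8,441 + $25,599 + $9,070 + $5,537 + $1,157 = $49,804 (under)
Sep 2020–Jan 2021: $25,599 + $9,070 + $5,537 + $1,157 + $4,451 = $45,814 (under)
1 window exceeds the threshold.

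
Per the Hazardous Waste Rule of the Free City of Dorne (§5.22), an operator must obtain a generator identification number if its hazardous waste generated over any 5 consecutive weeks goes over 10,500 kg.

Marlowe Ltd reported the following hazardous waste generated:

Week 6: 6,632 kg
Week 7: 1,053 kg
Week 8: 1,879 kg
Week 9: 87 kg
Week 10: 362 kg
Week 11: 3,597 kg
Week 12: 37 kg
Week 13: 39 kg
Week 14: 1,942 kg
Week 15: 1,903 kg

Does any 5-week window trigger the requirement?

No

Week 6–Week 10: 6,632 kg + 1,053 kg + 1,879 kg + 87 kg + 362 kg = 10,013 kg (under)
Week 7–Week 11: 1,053 kg + 1,879 kg + 87 kg + 362 kg + 3,597 kg = 6,978 kg (under)
Week 8–Week 12: 1,879 kg + 87 kg + 362 kg + 3,597 kg + 37 kg = 5,962 kg (under)
Week 9–Week 13: 87 kg + 362 kg + 3,597 kg + 37 kg + 39 kg = 4,122 kg (under)
Week 10–Week 14: 362 kg + 3,597 kg + 37 kg + 39 kg + 1,942 kg = 5,977 kg (under)
Week 11–Week 15: 3,597 kg + 37 kg + 39 kg + 1,942 kg + 1,903 kg = 7,518 kg (under)
No window exceeds 10,500 kg.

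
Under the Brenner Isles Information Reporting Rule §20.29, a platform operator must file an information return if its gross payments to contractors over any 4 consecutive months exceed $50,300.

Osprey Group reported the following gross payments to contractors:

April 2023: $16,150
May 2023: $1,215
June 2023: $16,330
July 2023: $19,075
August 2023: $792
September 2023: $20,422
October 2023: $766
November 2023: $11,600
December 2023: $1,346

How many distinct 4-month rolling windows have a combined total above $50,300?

2

April 2023–July 2023: $16,150 + $1,215 + $16,330 + $19,075 = $52,770 (over)
May 2023–August 2023: $1,215 + $16,330 + $19,075 + $792 = $37,412 (under)
June 2023–September 2023: $16,330 + $19,075 + $792 + $20,422 = $56,619 (over)
July 2023–October 2023: $19,075 + $792 + $20,422 + $766 = $41,055 (under)
August 2023–November 2023: $792 + $20,422 + $766 + $11,600 = $33,580 (under)
September 2023–December 2023: $20,422 + $766 + $11,600 + $1,346 = $34,134 (under)
2 windows exceed the threshold.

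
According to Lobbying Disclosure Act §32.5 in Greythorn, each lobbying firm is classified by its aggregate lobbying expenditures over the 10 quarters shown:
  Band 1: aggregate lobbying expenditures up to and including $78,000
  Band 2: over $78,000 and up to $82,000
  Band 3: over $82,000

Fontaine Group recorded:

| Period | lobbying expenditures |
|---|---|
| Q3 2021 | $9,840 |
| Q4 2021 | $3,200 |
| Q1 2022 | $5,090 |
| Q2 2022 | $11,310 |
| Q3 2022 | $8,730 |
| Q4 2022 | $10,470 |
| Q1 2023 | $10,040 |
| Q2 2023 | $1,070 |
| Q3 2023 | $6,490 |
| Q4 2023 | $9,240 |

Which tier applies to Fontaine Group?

Band 1

Aggregate lobbying expenditures: $9,840 + $3,200 + $5,090 + $11,310 + $8,730 + $10,470 + $10,040 + $1,070 + $6,490 + $9,240 = $75,480.
$75,480 ≤ $78,000, so Band 1 applies.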